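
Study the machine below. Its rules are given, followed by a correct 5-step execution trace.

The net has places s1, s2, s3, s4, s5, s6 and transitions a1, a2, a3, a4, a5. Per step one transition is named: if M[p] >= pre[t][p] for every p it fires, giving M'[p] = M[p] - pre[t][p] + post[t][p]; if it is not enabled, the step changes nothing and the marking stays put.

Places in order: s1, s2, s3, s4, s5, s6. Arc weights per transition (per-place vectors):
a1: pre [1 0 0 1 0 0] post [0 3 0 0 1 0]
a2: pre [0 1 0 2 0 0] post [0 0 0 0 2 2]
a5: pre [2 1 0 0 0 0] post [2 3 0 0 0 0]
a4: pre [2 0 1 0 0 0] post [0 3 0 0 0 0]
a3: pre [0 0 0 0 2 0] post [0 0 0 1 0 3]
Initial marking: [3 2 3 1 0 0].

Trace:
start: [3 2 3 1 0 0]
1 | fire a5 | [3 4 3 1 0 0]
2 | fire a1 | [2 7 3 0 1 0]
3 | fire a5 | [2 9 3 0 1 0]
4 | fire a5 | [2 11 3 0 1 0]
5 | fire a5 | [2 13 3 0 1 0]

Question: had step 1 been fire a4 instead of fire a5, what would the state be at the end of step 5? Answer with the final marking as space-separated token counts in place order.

(re-executing from step 1 with the substitution; state before step 1: [3 2 3 1 0 0])
1 | fire a4 | [1 5 2 1 0 0]
2 | fire a1 | [0 8 2 0 1 0]
3 | fire a5 | [0 8 2 0 1 0]
4 | fire a5 | [0 8 2 0 1 0]
5 | fire a5 | [0 8 2 0 1 0]

0 8 2 0 1 0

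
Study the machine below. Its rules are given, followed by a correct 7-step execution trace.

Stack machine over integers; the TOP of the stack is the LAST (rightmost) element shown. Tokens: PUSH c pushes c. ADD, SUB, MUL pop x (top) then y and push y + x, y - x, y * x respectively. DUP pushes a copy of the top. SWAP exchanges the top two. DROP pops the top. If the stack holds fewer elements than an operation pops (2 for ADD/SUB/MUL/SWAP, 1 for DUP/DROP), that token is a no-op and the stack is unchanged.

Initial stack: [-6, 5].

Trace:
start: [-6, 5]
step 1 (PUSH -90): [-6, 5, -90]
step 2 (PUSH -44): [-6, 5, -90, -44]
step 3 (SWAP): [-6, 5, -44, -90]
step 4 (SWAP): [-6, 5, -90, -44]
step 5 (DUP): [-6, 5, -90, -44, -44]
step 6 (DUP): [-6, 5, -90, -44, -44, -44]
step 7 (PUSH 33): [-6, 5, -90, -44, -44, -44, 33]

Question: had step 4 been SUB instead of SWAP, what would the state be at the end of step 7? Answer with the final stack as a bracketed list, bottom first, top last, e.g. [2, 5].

(re-executing from step 4 with the substitution; state before step 4: [-6, 5, -44, -90])
step 4 (SUB): [-6, 5, 46]
step 5 (DUP): [-6, 5, 46, 46]
step 6 (DUP): [-6, 5, 46, 46, 46]
step 7 (PUSH 33): [-6, 5, 46, 46, 46, 33]

[-6, 5, 46, 46, 46, 33]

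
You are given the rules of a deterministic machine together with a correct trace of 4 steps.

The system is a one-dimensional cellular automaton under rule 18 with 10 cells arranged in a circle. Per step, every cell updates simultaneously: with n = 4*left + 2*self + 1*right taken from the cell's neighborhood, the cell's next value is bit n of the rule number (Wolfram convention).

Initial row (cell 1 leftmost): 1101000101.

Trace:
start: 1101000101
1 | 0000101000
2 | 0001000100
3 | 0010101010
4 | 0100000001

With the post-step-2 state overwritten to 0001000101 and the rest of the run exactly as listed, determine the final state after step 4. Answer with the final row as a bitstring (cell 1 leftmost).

state after step 2 := 0001000101
3 | 1010101000
4 | 0000000101

0000000101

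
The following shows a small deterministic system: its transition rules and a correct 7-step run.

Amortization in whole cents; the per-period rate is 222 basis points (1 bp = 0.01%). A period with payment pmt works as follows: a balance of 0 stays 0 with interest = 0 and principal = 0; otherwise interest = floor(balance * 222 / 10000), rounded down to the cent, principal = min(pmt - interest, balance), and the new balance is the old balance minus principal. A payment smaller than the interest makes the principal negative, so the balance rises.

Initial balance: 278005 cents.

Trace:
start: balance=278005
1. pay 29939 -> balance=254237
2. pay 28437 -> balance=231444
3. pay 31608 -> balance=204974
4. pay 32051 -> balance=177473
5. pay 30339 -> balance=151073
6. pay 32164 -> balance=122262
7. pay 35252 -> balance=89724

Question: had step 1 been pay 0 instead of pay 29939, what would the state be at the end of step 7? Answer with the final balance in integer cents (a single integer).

123877

(re-executing from step 1 with the substitution; state before step 1: balance=278005)
1. pay 0 -> balance=284176
2. pay 28437 -> balance=262047
3. pay 31608 -> balance=236256
4. pay 32051 -> balance=209449
5. pay 30339 -> balance=183759
6. pay 32164 -> balance=155674
7. pay 35252 -> balance=123877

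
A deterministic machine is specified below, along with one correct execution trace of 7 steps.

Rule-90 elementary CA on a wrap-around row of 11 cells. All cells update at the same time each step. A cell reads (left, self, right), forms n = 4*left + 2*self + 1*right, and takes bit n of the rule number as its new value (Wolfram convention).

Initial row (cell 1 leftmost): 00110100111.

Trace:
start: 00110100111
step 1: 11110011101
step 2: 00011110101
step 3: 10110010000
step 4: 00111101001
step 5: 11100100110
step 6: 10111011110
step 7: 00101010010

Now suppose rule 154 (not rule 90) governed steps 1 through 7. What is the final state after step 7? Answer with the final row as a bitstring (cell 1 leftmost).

(re-executing steps 1..7 under rule 154; state before step 1: 00110100111)
step 1: 11100011110
step 2: 11010111100
step 3: 10000111011
step 4: 01001110011
step 5: 00111101110
step 6: 01111001101
step 7: 01110111000

01110111000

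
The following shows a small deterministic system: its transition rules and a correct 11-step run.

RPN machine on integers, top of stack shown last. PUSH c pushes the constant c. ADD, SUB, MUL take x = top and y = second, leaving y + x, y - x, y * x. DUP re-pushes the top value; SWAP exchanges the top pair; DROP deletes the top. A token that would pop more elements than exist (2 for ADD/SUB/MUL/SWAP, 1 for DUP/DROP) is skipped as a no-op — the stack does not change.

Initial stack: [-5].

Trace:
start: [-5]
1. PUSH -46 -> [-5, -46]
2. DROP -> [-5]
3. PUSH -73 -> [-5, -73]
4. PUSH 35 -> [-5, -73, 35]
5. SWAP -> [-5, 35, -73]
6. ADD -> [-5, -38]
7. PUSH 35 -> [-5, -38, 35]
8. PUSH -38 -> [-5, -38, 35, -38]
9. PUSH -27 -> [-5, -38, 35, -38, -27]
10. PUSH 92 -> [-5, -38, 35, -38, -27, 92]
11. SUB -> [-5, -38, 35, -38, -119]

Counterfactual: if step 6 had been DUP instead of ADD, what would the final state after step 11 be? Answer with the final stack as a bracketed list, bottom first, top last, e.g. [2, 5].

(re-executing from step 6 with the substitution; state before step 6: [-5, 35, -73])
6. DUP -> [-5, 35, -73, -73]
7. PUSH 35 -> [-5, 35, -73, -73, 35]
8. PUSH -38 -> [-5, 35, -73, -73, 35, -38]
9. PUSH -27 -> [-5, 35, -73, -73, 35, -38, -27]
10. PUSH 92 -> [-5, 35, -73, -73, 35, -38, -27, 92]
11. SUB -> [-5, 35, -73, -73, 35, -38, -119]

[-5, 35, -73, -73, 35, -38, -119]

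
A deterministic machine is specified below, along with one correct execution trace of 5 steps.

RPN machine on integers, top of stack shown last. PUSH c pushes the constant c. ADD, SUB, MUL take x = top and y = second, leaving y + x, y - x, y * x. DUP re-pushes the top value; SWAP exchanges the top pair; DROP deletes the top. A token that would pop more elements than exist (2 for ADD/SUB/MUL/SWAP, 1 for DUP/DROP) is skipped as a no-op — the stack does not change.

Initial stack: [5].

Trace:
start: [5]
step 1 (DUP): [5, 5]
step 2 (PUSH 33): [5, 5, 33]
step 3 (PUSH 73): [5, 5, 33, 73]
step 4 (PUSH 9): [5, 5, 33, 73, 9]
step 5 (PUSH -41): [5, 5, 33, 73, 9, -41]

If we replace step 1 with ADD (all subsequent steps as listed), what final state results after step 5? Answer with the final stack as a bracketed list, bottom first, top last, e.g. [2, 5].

[5, 33, 73, 9, -41]

(re-executing from step 1 with the substitution; state before step 1: [5])
step 1 (ADD): [5]
step 2 (PUSH 33): [5, 33]
step 3 (PUSH 73): [5, 33, 73]
step 4 (PUSH 9): [5, 33, 73, 9]
step 5 (PUSH -41): [5, 33, 73, 9, -41]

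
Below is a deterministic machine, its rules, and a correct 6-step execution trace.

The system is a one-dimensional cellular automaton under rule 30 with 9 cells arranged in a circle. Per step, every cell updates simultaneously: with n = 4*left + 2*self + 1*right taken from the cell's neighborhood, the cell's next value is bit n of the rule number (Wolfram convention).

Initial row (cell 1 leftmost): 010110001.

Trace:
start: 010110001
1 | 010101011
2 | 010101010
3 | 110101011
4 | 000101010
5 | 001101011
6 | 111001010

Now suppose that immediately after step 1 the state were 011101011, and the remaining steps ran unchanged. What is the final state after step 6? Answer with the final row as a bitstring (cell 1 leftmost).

101100000

state after step 1 := 011101011
2 | 010001010
3 | 111011011
4 | 000010010
5 | 000111111
6 | 101100000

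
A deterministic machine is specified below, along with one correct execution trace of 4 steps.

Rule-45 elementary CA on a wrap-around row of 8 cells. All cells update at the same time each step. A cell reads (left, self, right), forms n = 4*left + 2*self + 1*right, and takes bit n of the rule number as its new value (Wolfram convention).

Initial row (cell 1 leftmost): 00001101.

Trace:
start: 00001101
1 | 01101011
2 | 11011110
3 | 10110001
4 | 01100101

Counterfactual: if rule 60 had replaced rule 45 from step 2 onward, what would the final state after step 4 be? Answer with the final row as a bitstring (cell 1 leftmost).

01101001

(re-executing steps 2..4 under rule 60; state before step 2: 01101011)
2 | 11011110
3 | 10110001
4 | 01101001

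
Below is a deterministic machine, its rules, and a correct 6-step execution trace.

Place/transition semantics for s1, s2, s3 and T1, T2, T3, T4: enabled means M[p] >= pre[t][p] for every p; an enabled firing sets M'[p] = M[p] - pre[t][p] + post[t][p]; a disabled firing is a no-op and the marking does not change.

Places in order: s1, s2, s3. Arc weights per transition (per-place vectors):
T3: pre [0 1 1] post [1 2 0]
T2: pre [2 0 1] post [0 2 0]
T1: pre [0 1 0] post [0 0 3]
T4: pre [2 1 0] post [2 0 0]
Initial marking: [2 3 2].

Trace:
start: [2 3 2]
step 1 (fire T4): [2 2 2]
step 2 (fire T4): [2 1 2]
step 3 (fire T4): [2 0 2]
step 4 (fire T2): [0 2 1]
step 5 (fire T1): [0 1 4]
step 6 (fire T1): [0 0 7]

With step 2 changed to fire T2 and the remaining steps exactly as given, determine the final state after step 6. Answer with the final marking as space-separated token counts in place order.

0 2 7

(re-executing from step 2 with the substitution; state before step 2: [2 2 2])
step 2 (fire T2): [0 4 1]
step 3 (fire T4): [0 4 1]
step 4 (fire T2): [0 4 1]
step 5 (fire T1): [0 3 4]
step 6 (fire T1): [0 2 7]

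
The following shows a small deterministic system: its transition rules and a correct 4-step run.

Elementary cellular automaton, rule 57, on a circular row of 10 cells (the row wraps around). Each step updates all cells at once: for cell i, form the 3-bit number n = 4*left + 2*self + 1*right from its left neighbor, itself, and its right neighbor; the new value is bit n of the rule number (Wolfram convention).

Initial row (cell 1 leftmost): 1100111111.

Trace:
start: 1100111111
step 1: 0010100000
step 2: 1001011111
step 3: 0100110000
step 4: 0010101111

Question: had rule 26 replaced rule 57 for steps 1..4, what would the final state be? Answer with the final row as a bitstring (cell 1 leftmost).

1001000101

(re-executing steps 1..4 under rule 26; state before step 1: 1100111111)
step 1: 0011100000
step 2: 0110010000
step 3: 1101101000
step 4: 1001000101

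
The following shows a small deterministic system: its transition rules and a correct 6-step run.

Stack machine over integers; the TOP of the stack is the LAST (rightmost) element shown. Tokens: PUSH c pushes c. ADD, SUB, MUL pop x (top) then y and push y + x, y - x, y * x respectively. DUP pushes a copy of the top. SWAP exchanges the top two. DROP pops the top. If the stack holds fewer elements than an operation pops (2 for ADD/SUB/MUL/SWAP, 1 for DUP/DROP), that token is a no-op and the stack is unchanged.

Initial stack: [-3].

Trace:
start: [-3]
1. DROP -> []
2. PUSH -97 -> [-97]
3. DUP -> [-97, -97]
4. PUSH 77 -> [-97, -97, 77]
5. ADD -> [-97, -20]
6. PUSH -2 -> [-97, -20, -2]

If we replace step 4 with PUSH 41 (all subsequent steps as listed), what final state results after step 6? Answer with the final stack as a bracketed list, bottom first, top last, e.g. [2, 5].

(re-executing from step 4 with the substitution; state before step 4: [-97, -97])
4. PUSH 41 -> [-97, -97, 41]
5. ADD -> [-97, -56]
6. PUSH -2 -> [-97, -56, -2]

[-97, -56, -2]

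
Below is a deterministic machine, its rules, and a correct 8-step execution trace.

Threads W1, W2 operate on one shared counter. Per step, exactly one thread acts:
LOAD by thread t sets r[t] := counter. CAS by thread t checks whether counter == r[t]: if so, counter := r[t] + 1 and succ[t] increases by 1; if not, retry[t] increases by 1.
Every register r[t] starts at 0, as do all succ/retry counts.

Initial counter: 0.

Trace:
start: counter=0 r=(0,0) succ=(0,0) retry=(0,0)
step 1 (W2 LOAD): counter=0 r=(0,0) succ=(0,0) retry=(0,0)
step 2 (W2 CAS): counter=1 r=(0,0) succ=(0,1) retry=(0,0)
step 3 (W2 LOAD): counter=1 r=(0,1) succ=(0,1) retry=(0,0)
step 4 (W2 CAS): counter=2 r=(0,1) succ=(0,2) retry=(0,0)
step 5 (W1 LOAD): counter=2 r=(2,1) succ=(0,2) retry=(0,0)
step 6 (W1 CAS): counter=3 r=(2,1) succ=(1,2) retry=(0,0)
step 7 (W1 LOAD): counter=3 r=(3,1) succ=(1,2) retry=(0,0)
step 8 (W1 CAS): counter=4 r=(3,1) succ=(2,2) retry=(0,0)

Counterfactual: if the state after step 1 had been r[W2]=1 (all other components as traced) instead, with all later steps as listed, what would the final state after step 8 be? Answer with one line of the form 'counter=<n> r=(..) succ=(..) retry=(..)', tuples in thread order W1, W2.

counter=3 r=(2,0) succ=(2,1) retry=(0,1)

state after step 1 := counter=0 r=(0,1) succ=(0,0) retry=(0,0)
step 2 (W2 CAS): counter=0 r=(0,1) succ=(0,0) retry=(0,1)
step 3 (W2 LOAD): counter=0 r=(0,0) succ=(0,0) retry=(0,1)
step 4 (W2 CAS): counter=1 r=(0,0) succ=(0,1) retry=(0,1)
step 5 (W1 LOAD): counter=1 r=(1,0) succ=(0,1) retry=(0,1)
step 6 (W1 CAS): counter=2 r=(1,0) succ=(1,1) retry=(0,1)
step 7 (W1 LOAD): counter=2 r=(2,0) succ=(1,1) retry=(0,1)
step 8 (W1 CAS): counter=3 r=(2,0) succ=(2,1) retry=(0,1)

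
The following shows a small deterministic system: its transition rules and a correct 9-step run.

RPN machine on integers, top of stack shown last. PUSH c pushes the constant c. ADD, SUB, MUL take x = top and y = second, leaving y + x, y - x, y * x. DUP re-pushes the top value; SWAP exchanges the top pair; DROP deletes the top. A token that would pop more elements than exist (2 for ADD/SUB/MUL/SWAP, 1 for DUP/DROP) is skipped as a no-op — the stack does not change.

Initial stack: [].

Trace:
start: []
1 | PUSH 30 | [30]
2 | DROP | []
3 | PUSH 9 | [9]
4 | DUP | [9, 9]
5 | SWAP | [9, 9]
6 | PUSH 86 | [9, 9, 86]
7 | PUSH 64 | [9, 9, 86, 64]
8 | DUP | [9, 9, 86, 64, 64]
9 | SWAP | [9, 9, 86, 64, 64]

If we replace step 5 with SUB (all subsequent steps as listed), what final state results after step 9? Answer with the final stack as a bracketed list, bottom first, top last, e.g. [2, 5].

[0, 86, 64, 64]

(re-executing from step 5 with the substitution; state before step 5: [9, 9])
5 | SUB | [0]
6 | PUSH 86 | [0, 86]
7 | PUSH 64 | [0, 86, 64]
8 | DUP | [0, 86, 64, 64]
9 | SWAP | [0, 86, 64, 64]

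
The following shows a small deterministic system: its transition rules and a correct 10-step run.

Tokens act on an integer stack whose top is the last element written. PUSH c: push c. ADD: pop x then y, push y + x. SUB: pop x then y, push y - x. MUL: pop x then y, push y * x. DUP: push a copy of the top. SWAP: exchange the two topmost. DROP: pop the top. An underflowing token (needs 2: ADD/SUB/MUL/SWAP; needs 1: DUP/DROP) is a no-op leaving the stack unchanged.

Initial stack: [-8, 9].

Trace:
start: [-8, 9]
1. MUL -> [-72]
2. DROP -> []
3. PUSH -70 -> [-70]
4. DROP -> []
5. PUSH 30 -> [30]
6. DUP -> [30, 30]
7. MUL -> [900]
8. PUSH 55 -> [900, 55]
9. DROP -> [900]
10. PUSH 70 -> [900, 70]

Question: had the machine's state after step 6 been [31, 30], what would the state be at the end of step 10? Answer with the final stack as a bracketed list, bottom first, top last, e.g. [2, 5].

state after step 6 := [31, 30]
7. MUL -> [930]
8. PUSH 55 -> [930, 55]
9. DROP -> [930]
10. PUSH 70 -> [930, 70]

[930, 70]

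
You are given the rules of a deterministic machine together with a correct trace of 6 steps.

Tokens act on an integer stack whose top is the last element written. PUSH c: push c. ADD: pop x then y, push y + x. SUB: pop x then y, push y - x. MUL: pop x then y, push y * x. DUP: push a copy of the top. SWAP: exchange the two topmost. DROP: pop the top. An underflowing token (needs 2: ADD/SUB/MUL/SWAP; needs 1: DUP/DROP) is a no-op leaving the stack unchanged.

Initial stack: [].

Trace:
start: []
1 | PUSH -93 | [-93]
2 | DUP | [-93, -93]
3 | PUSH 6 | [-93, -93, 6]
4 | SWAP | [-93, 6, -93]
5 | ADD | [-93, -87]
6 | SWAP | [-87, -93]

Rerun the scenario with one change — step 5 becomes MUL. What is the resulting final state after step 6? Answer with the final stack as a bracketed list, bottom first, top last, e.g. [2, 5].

(re-executing from step 5 with the substitution; state before step 5: [-93, 6, -93])
5 | MUL | [-93, -558]
6 | SWAP | [-558, -93]

[-558, -93]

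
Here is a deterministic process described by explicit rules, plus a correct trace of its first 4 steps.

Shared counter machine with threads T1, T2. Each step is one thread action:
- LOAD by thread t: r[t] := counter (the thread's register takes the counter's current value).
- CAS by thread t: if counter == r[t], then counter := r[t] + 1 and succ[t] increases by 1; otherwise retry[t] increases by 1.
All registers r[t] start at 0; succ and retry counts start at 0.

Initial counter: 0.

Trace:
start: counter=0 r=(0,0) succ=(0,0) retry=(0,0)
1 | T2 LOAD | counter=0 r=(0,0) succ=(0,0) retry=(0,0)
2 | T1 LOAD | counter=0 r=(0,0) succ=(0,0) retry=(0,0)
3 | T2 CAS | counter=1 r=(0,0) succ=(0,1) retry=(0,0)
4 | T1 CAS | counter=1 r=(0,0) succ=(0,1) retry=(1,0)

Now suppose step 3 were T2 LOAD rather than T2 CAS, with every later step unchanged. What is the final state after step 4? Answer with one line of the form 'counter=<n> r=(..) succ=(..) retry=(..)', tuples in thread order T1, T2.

(re-executing from step 3 with the substitution; state before step 3: counter=0 r=(0,0) succ=(0,0) retry=(0,0))
3 | T2 LOAD | counter=0 r=(0,0) succ=(0,0) retry=(0,0)
4 | T1 CAS | counter=1 r=(0,0) succ=(1,0) retry=(0,0)

counter=1 r=(0,0) succ=(1,0) retry=(0,0)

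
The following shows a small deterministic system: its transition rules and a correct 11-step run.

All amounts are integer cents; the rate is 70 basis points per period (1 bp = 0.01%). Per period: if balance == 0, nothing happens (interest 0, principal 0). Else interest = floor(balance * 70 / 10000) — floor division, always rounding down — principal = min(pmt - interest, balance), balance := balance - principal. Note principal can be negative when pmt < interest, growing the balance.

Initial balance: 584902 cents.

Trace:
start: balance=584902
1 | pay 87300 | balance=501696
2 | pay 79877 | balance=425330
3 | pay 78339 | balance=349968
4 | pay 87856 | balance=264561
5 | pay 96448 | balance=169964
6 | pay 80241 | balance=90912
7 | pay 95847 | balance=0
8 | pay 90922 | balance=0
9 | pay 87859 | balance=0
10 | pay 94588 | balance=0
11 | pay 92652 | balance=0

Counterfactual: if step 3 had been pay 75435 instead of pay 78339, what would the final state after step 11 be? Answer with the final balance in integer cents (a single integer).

(re-executing from step 3 with the substitution; state before step 3: balance=425330)
3 | pay 75435 | balance=352872
4 | pay 87856 | balance=267486
5 | pay 96448 | balance=172910
6 | pay 80241 | balance=93879
7 | pay 95847 | balance=0
8 | pay 90922 | balance=0
9 | pay 87859 | balance=0
10 | pay 94588 | balance=0
11 | pay 92652 | balance=0

0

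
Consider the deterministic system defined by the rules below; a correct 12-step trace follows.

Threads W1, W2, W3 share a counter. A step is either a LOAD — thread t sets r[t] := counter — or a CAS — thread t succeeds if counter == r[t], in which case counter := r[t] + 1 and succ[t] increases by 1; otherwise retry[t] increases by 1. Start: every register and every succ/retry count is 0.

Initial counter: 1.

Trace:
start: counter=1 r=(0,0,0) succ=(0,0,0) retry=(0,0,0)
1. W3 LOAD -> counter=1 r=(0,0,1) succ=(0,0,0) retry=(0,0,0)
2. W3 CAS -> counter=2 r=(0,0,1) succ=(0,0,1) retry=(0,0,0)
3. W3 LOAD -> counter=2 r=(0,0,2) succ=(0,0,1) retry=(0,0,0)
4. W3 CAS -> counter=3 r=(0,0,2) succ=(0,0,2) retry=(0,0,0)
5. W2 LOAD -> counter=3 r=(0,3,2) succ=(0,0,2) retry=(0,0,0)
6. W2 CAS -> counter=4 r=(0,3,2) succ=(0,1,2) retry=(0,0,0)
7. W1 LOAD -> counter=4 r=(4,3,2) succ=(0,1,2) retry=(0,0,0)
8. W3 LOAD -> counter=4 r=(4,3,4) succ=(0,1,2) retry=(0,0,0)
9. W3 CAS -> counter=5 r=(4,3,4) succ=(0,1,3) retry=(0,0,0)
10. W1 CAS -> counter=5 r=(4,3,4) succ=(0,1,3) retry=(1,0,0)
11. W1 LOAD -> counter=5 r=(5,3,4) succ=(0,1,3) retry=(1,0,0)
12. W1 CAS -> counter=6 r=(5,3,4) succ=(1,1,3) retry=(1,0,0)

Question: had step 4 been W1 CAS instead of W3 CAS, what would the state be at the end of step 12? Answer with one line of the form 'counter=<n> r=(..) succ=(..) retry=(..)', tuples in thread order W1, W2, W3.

(re-executing from step 4 with the substitution; state before step 4: counter=2 r=(0,0,2) succ=(0,0,1) retry=(0,0,0))
4. W1 CAS -> counter=2 r=(0,0,2) succ=(0,0,1) retry=(1,0,0)
5. W2 LOAD -> counter=2 r=(0,2,2) succ=(0,0,1) retry=(1,0,0)
6. W2 CAS -> counter=3 r=(0,2,2) succ=(0,1,1) retry=(1,0,0)
7. W1 LOAD -> counter=3 r=(3,2,2) succ=(0,1,1) retry=(1,0,0)
8. W3 LOAD -> counter=3 r=(3,2,3) succ=(0,1,1) retry=(1,0,0)
9. W3 CAS -> counter=4 r=(3,2,3) succ=(0,1,2) retry=(1,0,0)
10. W1 CAS -> counter=4 r=(3,2,3) succ=(0,1,2) retry=(2,0,0)
11. W1 LOAD -> counter=4 r=(4,2,3) succ=(0,1,2) retry=(2,0,0)
12. W1 CAS -> counter=5 r=(4,2,3) succ=(1,1,2) retry=(2,0,0)

counter=5 r=(4,2,3) succ=(1,1,2) retry=(2,0,0)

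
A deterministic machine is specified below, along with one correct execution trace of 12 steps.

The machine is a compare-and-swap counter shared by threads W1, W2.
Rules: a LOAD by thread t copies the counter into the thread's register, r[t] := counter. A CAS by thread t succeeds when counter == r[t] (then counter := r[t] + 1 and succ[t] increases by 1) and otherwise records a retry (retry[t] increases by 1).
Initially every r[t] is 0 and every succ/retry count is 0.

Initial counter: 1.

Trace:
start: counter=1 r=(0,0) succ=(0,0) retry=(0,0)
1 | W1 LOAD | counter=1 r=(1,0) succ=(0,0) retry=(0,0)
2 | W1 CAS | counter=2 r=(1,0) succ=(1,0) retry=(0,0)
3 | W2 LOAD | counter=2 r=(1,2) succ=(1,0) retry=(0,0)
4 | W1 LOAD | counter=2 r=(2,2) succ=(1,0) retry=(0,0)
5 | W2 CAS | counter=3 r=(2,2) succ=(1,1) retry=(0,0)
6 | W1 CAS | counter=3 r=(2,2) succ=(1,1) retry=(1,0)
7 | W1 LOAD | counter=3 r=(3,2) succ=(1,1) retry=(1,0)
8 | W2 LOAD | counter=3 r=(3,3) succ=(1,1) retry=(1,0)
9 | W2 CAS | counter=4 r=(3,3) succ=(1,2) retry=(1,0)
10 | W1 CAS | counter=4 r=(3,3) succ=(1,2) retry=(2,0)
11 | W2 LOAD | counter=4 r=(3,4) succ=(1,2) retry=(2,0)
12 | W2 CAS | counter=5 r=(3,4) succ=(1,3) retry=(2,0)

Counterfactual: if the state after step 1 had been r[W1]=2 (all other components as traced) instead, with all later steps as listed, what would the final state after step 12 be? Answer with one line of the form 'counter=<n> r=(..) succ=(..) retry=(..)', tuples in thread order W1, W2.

state after step 1 := counter=1 r=(2,0) succ=(0,0) retry=(0,0)
2 | W1 CAS | counter=1 r=(2,0) succ=(0,0) retry=(1,0)
3 | W2 LOAD | counter=1 r=(2,1) succ=(0,0) retry=(1,0)
4 | W1 LOAD | counter=1 r=(1,1) succ=(0,0) retry=(1,0)
5 | W2 CAS | counter=2 r=(1,1) succ=(0,1) retry=(1,0)
6 | W1 CAS | counter=2 r=(1,1) succ=(0,1) retry=(2,0)
7 | W1 LOAD | counter=2 r=(2,1) succ=(0,1) retry=(2,0)
8 | W2 LOAD | counter=2 r=(2,2) succ=(0,1) retry=(2,0)
9 | W2 CAS | counter=3 r=(2,2) succ=(0,2) retry=(2,0)
10 | W1 CAS | counter=3 r=(2,2) succ=(0,2) retry=(3,0)
11 | W2 LOAD | counter=3 r=(2,3) succ=(0,2) retry=(3,0)
12 | W2 CAS | counter=4 r=(2,3) succ=(0,3) retry=(3,0)

counter=4 r=(2,3) succ=(0,3) retry=(3,0)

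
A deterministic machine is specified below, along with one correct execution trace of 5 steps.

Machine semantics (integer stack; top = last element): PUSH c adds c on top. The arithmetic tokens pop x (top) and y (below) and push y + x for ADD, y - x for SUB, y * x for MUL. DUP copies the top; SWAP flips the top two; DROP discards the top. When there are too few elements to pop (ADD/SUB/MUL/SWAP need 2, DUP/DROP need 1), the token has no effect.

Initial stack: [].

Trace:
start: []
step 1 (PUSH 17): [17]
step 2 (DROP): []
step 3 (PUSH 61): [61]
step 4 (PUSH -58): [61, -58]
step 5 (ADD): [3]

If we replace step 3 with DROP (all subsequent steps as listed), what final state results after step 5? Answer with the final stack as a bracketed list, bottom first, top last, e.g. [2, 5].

(re-executing from step 3 with the substitution; state before step 3: [])
step 3 (DROP): []
step 4 (PUSH -58): [-58]
step 5 (ADD): [-58]

[-58]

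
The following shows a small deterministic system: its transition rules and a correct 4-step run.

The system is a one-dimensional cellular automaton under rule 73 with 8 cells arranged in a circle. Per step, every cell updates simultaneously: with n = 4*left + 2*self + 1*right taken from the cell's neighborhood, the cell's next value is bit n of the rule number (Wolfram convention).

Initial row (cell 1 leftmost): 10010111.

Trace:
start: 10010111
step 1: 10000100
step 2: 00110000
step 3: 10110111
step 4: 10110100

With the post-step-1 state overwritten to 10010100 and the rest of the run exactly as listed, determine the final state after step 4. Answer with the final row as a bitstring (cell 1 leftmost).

00000000

state after step 1 := 10010100
step 2: 00000000
step 3: 11111111
step 4: 00000000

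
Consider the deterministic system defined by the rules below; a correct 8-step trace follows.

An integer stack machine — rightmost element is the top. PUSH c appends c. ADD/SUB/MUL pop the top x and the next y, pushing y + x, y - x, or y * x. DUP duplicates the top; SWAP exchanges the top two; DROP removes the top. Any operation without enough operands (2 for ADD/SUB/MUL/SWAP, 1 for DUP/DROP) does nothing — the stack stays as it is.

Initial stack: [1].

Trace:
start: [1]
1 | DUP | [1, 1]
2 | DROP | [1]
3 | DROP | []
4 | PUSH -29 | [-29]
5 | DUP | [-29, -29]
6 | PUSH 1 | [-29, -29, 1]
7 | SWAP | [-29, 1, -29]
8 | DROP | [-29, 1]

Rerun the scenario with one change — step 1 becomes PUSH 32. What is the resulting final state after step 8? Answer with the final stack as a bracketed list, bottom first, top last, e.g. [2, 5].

(re-executing from step 1 with the substitution; state before step 1: [1])
1 | PUSH 32 | [1, 32]
2 | DROP | [1]
3 | DROP | []
4 | PUSH -29 | [-29]
5 | DUP | [-29, -29]
6 | PUSH 1 | [-29, -29, 1]
7 | SWAP | [-29, 1, -29]
8 | DROP | [-29, 1]

[-29, 1]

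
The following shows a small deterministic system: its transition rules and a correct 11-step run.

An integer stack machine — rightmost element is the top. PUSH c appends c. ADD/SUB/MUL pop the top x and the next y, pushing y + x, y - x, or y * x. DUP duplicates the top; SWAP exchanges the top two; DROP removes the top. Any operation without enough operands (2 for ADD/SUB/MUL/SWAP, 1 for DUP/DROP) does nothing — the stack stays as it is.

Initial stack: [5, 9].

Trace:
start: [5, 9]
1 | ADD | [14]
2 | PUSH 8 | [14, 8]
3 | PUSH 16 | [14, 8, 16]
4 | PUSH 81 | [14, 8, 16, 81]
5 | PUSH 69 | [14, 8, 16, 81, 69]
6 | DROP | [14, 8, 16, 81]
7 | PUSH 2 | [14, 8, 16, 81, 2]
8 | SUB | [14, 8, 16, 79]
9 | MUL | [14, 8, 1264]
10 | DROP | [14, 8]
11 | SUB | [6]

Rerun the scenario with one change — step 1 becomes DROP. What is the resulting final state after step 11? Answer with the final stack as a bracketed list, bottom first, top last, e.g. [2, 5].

(re-executing from step 1 with the substitution; state before step 1: [5, 9])
1 | DROP | [5]
2 | PUSH 8 | [5, 8]
3 | PUSH 16 | [5, 8, 16]
4 | PUSH 81 | [5, 8, 16, 81]
5 | PUSH 69 | [5, 8, 16, 81, 69]
6 | DROP | [5, 8, 16, 81]
7 | PUSH 2 | [5, 8, 16, 81, 2]
8 | SUB | [5, 8, 16, 79]
9 | MUL | [5, 8, 1264]
10 | DROP | [5, 8]
11 | SUB | [-3]

[-3]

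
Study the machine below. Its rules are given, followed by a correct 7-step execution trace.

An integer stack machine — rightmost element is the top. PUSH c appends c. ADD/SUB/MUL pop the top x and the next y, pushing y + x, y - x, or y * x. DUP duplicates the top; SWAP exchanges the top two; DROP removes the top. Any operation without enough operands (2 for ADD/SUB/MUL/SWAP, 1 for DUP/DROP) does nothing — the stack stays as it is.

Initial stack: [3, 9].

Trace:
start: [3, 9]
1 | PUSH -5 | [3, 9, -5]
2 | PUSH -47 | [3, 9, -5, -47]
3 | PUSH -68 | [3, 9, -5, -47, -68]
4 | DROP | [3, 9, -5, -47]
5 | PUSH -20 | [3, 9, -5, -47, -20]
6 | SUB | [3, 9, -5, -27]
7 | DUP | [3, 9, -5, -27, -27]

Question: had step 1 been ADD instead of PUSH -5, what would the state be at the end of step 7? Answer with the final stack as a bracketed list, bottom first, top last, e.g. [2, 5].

[12, -27, -27]

(re-executing from step 1 with the substitution; state before step 1: [3, 9])
1 | ADD | [12]
2 | PUSH -47 | [12, -47]
3 | PUSH -68 | [12, -47, -68]
4 | DROP | [12, -47]
5 | PUSH -20 | [12, -47, -20]
6 | SUB | [12, -27]
7 | DUP | [12, -27, -27]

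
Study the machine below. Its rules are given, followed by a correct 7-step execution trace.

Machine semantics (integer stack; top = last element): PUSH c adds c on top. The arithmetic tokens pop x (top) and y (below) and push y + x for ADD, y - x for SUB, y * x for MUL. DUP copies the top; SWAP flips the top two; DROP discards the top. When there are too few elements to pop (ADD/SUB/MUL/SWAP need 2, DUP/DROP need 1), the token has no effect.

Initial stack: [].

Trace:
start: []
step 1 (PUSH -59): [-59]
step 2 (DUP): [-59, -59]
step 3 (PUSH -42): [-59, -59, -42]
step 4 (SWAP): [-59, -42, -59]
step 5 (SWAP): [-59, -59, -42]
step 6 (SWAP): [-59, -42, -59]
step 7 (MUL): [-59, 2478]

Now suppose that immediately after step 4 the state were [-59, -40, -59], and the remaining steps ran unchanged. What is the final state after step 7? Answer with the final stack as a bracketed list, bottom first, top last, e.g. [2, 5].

[-59, 2360]

state after step 4 := [-59, -40, -59]
step 5 (SWAP): [-59, -59, -40]
step 6 (SWAP): [-59, -40, -59]
step 7 (MUL): [-59, 2360]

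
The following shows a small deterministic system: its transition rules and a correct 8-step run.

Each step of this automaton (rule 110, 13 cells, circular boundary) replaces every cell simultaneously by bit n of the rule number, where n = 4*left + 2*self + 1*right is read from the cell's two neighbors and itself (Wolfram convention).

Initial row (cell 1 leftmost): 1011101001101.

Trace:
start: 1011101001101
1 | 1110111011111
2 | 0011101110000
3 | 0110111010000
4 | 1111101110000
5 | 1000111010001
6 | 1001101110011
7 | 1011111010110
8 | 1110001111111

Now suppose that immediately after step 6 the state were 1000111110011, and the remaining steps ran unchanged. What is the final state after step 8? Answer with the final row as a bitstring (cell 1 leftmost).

1011100111111

state after step 6 := 1000111110011
7 | 1001100010110
8 | 1011100111111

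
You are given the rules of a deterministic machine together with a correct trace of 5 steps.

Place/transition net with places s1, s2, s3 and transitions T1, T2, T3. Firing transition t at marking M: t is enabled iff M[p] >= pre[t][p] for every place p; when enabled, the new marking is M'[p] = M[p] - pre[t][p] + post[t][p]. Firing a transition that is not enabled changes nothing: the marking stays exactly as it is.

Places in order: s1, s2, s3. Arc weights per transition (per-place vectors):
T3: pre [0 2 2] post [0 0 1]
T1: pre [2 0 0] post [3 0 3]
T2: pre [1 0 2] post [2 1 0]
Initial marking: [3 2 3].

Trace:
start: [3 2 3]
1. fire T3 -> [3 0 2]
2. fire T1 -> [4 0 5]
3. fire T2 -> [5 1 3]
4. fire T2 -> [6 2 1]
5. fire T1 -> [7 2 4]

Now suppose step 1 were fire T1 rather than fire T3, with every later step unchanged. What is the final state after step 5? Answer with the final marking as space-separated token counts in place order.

(re-executing from step 1 with the substitution; state before step 1: [3 2 3])
1. fire T1 -> [4 2 6]
2. fire T1 -> [5 2 9]
3. fire T2 -> [6 3 7]
4. fire T2 -> [7 4 5]
5. fire T1 -> [8 4 8]

8 4 8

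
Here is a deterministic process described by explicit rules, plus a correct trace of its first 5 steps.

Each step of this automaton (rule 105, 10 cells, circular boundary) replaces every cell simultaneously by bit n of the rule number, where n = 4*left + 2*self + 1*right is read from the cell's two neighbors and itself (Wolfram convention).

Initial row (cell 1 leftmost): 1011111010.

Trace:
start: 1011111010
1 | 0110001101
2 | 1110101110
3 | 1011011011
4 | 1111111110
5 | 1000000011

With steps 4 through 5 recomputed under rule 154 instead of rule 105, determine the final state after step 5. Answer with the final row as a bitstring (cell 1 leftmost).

(re-executing steps 4..5 under rule 154; state before step 4: 1011011011)
4 | 0010010011
5 | 1101101110

1101101110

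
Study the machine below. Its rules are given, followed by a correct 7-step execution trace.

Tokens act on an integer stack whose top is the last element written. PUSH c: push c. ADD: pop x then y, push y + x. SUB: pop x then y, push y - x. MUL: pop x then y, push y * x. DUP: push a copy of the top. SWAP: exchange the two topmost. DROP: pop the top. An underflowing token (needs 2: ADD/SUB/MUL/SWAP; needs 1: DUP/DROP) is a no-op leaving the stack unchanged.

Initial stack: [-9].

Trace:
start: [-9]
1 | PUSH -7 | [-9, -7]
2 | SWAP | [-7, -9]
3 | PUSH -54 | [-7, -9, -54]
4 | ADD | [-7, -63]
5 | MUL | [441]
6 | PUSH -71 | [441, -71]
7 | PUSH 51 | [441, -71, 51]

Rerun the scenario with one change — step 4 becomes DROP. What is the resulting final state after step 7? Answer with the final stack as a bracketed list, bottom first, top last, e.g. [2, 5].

[63, -71, 51]

(re-executing from step 4 with the substitution; state before step 4: [-7, -9, -54])
4 | DROP | [-7, -9]
5 | MUL | [63]
6 | PUSH -71 | [63, -71]
7 | PUSH 51 | [63, -71, 51]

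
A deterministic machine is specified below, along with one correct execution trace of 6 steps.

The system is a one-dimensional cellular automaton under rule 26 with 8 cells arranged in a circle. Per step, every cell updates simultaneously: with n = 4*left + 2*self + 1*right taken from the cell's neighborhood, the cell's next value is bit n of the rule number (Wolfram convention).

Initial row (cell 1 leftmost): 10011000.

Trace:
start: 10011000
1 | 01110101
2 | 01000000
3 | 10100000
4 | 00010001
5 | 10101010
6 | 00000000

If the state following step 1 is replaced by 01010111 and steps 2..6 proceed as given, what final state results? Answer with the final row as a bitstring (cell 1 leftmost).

state after step 1 := 01010111
2 | 00000100
3 | 00001010
4 | 00010001
5 | 10101010
6 | 00000000

00000000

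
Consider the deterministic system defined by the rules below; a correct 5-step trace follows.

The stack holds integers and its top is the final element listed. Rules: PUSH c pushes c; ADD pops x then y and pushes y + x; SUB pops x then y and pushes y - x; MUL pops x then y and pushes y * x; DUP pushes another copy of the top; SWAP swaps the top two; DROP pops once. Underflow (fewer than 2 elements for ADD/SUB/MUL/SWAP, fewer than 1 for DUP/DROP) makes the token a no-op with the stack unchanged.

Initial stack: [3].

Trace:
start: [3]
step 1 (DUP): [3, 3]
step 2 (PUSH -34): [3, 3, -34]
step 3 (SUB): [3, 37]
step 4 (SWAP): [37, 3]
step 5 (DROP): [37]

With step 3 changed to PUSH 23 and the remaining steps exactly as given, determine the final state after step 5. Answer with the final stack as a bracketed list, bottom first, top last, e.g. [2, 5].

(re-executing from step 3 with the substitution; state before step 3: [3, 3, -34])
step 3 (PUSH 23): [3, 3, -34, 23]
step 4 (SWAP): [3, 3, 23, -34]
step 5 (DROP): [3, 3, 23]

[3, 3, 23]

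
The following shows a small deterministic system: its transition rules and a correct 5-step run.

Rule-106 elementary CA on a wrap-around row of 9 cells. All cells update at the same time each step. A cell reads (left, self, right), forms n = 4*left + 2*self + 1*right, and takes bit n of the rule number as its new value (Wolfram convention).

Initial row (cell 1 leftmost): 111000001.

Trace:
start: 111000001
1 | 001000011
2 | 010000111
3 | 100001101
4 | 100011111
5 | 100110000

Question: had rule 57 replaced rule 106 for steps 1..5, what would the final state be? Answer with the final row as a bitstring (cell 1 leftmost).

(re-executing steps 1..5 under rule 57; state before step 1: 111000001)
1 | 000111101
2 | 110100010
3 | 101011001
4 | 010110101
5 | 101101010

101101010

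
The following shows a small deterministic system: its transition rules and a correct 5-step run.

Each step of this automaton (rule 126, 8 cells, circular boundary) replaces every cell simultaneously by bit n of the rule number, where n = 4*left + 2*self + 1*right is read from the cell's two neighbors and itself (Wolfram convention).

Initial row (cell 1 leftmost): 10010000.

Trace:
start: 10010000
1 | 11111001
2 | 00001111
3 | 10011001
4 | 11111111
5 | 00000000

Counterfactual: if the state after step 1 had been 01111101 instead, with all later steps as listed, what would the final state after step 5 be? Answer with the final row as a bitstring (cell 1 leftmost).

10000011

state after step 1 := 01111101
2 | 11000111
3 | 01101100
4 | 11111110
5 | 10000011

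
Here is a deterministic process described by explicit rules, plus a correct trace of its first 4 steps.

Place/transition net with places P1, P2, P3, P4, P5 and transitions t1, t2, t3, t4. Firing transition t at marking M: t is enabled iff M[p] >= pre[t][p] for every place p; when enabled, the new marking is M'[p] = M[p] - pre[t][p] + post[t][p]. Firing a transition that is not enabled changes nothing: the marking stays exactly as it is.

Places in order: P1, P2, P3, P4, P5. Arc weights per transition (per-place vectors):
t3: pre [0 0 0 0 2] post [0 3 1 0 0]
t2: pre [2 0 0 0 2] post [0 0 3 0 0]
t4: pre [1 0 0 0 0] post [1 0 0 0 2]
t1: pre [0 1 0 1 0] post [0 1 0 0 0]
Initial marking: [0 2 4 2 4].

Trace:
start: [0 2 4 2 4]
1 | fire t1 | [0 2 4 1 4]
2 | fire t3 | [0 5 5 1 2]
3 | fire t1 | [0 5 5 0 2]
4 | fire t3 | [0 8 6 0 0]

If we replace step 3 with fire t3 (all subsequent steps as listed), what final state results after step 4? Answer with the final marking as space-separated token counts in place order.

0 8 6 1 0

(re-executing from step 3 with the substitution; state before step 3: [0 5 5 1 2])
3 | fire t3 | [0 8 6 1 0]
4 | fire t3 | [0 8 6 1 0]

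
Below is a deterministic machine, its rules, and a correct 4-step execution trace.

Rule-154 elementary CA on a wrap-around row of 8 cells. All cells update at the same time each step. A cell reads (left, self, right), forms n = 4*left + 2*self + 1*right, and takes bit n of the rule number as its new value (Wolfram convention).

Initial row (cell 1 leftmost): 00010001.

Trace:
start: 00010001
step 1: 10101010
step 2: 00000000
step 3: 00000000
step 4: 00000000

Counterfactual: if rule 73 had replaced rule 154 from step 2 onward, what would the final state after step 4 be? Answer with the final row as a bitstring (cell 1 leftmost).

00000000

(re-executing steps 2..4 under rule 73; state before step 2: 10101010)
step 2: 00000000
step 3: 11111111
step 4: 00000000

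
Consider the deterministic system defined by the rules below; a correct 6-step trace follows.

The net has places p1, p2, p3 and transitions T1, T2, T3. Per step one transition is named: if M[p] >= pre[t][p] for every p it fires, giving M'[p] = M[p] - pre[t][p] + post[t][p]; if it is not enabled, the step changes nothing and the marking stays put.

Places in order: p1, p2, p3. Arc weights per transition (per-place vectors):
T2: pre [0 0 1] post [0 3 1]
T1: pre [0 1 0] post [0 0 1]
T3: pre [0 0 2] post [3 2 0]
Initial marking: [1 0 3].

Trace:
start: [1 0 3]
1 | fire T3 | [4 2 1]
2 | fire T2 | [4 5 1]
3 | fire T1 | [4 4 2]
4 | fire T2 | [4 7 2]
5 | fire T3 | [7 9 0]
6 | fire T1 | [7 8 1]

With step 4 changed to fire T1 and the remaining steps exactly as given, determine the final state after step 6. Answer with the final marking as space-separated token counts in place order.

7 4 2

(re-executing from step 4 with the substitution; state before step 4: [4 4 2])
4 | fire T1 | [4 3 3]
5 | fire T3 | [7 5 1]
6 | fire T1 | [7 4 2]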